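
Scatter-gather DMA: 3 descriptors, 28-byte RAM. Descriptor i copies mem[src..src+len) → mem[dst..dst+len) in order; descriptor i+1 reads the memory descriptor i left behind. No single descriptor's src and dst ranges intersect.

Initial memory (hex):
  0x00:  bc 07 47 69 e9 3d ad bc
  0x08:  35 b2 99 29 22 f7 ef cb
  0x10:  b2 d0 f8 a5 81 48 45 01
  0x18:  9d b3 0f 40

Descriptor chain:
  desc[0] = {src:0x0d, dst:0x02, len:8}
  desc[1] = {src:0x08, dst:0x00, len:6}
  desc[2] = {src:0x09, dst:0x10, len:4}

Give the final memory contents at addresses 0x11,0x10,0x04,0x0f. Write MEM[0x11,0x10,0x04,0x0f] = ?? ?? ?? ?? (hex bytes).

MEM[0x11,0x10,0x04,0x0f] = 99 81 22 cb

D0: mem[0x02..0x09] <- [f7 ef cb b2 d0 f8 a5 81]
D1: mem[0x00..0x05] <- [a5 81 99 29 22 f7]
D2: mem[0x10..0x13] <- [81 99 29 22]
query mem[0x11]=0x99, mem[0x10]=0x81, mem[0x04]=0x22, mem[0x0f]=0xcb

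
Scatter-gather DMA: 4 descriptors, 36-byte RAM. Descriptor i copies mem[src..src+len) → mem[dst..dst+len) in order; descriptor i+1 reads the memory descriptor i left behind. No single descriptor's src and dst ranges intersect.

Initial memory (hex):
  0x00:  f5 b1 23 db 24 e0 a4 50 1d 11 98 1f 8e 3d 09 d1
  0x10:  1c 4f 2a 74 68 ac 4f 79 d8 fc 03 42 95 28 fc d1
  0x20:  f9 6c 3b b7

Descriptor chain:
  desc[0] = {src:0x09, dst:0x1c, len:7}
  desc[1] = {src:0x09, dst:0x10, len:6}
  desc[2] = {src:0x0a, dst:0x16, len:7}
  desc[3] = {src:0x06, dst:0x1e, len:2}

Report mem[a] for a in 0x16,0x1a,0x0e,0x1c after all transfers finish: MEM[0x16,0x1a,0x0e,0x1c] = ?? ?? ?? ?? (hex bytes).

MEM[0x16,0x1a,0x0e,0x1c] = 98 09 09 11

D0: mem[0x1c..0x22] <- [11 98 1f 8e 3d 09 d1]
D1: mem[0x10..0x15] <- [11 98 1f 8e 3d 09]
D2: mem[0x16..0x1c] <- [98 1f 8e 3d 09 d1 11]
D3: mem[0x1e..0x1f] <- [a4 50]
query mem[0x16]=0x98, mem[0x1a]=0x09, mem[0x0e]=0x09, mem[0x1c]=0x11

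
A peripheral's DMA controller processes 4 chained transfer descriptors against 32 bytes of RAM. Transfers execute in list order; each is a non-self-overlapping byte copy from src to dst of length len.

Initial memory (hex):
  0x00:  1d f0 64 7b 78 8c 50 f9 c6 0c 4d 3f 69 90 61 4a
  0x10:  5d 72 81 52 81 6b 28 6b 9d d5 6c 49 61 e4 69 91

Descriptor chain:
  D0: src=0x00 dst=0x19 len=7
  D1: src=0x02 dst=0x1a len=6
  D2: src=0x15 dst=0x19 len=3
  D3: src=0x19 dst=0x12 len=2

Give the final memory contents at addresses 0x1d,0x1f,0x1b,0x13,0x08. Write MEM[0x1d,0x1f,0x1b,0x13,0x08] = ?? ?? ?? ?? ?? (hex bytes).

MEM[0x1d,0x1f,0x1b,0x13,0x08] = 8c f9 6b 28 c6

[0] 0x00->0x19 len=7 : 1d f0 64 7b 78 8c 50
[1] 0x02->0x1a len=6 : 64 7b 78 8c 50 f9
[2] 0x15->0x19 len=3 : 6b 28 6b
[3] 0x19->0x12 len=2 : 6b 28
query mem[0x1d]=0x8c, mem[0x1f]=0xf9, mem[0x1b]=0x6b, mem[0x13]=0x28, mem[0x08]=0xc6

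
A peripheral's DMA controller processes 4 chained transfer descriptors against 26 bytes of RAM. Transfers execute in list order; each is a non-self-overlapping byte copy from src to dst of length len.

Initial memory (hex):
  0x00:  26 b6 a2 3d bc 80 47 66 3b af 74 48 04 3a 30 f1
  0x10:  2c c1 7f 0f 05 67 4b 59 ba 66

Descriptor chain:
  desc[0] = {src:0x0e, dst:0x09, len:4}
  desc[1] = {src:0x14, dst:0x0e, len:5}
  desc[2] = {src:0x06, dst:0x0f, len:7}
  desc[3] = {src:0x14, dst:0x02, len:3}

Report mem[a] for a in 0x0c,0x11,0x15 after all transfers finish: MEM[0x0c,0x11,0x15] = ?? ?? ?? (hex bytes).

[0] 0x0e->0x09 len=4 : 30 f1 2c c1
[1] 0x14->0x0e len=5 : 05 67 4b 59 ba
[2] 0x06->0x0f len=7 : 47 66 3b 30 f1 2c c1
[3] 0x14->0x02 len=3 : 2c c1 4b
query mem[0x0c]=0xc1, mem[0x11]=0x3b, mem[0x15]=0xc1

MEM[0x0c,0x11,0x15] = c1 3b c1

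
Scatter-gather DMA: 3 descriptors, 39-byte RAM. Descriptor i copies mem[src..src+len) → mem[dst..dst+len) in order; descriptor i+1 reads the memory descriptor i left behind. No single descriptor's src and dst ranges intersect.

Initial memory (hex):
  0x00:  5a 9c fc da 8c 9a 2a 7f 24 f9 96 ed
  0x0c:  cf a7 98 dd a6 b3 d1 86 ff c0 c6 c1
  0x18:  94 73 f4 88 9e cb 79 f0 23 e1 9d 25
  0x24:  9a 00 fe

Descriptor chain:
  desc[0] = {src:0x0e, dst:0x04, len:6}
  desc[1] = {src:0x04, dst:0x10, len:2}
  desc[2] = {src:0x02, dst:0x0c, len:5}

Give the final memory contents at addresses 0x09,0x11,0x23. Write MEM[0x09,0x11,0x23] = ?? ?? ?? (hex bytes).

MEM[0x09,0x11,0x23] = 86 dd 25

#0 dst[0x04+6] := {0x98,0xdd,0xa6,0xb3,0xd1,0x86}
#1 dst[0x10+2] := {0x98,0xdd}
#2 dst[0x0c+5] := {0xfc,0xda,0x98,0xdd,0xa6}
query mem[0x09]=0x86, mem[0x11]=0xdd, mem[0x23]=0x25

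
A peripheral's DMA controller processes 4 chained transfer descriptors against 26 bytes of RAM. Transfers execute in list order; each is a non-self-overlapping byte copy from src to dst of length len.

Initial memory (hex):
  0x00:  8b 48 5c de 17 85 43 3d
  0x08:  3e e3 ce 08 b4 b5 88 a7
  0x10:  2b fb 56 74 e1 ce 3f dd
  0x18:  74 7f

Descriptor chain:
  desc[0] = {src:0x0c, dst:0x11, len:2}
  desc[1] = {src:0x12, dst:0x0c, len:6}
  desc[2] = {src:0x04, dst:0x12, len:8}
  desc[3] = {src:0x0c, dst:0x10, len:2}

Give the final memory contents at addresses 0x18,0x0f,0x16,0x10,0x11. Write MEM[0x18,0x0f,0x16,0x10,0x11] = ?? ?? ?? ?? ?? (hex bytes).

[0] 0x0c->0x11 len=2 : b4 b5
[1] 0x12->0x0c len=6 : b5 74 e1 ce 3f dd
[2] 0x04->0x12 len=8 : 17 85 43 3d 3e e3 ce 08
[3] 0x0c->0x10 len=2 : b5 74
query mem[0x18]=0xce, mem[0x0f]=0xce, mem[0x16]=0x3e, mem[0x10]=0xb5, mem[0x11]=0x74

MEM[0x18,0x0f,0x16,0x10,0x11] = ce ce 3e b5 74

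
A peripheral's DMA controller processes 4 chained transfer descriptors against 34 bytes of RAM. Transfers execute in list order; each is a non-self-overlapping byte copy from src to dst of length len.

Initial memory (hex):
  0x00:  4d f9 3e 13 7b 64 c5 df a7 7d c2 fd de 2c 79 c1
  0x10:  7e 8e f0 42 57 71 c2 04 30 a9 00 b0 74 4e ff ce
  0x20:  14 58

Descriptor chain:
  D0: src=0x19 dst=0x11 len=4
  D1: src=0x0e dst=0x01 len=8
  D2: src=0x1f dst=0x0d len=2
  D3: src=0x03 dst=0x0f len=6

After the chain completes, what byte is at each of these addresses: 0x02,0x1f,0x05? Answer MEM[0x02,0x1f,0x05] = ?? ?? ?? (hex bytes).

MEM[0x02,0x1f,0x05] = c1 ce 00

D0: mem[0x11..0x14] <- [a9 00 b0 74]
D1: mem[0x01..0x08] <- [79 c1 7e a9 00 b0 74 71]
D2: mem[0x0d..0x0e] <- [ce 14]
D3: mem[0x0f..0x14] <- [7e a9 00 b0 74 71]
query mem[0x02]=0xc1, mem[0x1f]=0xce, mem[0x05]=0x00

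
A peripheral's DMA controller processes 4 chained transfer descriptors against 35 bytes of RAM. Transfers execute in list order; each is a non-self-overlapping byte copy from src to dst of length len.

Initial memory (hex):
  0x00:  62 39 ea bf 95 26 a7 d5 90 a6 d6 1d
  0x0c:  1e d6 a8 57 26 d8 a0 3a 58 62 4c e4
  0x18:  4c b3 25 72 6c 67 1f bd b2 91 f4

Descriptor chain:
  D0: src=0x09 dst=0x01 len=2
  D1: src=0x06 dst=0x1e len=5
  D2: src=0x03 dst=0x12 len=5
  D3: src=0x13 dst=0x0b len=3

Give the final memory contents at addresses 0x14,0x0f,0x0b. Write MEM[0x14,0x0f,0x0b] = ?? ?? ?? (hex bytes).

MEM[0x14,0x0f,0x0b] = 26 57 95

[0] 0x09->0x01 len=2 : a6 d6
[1] 0x06->0x1e len=5 : a7 d5 90 a6 d6
[2] 0x03->0x12 len=5 : bf 95 26 a7 d5
[3] 0x13->0x0b len=3 : 95 26 a7
query mem[0x14]=0x26, mem[0x0f]=0x57, mem[0x0b]=0x95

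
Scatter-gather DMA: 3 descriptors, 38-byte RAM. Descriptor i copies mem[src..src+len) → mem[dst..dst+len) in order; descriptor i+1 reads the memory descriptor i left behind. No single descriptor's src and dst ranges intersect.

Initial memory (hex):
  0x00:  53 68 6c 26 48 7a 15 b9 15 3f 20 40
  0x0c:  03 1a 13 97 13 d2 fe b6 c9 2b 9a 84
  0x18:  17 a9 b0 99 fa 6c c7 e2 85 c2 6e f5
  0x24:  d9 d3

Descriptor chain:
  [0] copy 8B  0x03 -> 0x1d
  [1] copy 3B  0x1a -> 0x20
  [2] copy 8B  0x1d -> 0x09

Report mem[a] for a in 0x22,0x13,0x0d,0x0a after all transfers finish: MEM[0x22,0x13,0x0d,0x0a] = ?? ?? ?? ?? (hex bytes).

MEM[0x22,0x13,0x0d,0x0a] = fa b6 99 48

#0 dst[0x1d+8] := {0x26,0x48,0x7a,0x15,0xb9,0x15,0x3f,0x20}
#1 dst[0x20+3] := {0xb0,0x99,0xfa}
#2 dst[0x09+8] := {0x26,0x48,0x7a,0xb0,0x99,0xfa,0x3f,0x20}
query mem[0x22]=0xfa, mem[0x13]=0xb6, mem[0x0d]=0x99, mem[0x0a]=0x48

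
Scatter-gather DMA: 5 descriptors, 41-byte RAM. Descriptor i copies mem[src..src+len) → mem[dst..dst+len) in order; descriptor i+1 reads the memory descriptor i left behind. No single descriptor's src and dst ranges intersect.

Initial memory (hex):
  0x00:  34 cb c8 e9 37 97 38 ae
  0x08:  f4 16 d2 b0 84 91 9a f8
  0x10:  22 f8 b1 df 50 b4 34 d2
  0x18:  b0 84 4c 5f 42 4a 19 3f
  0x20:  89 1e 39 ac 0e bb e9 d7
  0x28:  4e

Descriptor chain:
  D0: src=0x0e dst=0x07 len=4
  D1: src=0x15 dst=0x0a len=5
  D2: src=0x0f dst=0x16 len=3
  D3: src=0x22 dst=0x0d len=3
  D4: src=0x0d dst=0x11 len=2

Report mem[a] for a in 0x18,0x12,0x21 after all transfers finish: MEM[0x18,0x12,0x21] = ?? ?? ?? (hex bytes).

D0: mem[0x07..0x0a] <- [9a f8 22 f8]
D1: mem[0x0a..0x0e] <- [b4 34 d2 b0 84]
D2: mem[0x16..0x18] <- [f8 22 f8]
D3: mem[0x0d..0x0f] <- [39 ac 0e]
D4: mem[0x11..0x12] <- [39 ac]
query mem[0x18]=0xf8, mem[0x12]=0xac, mem[0x21]=0x1e

MEM[0x18,0x12,0x21] = f8 ac 1e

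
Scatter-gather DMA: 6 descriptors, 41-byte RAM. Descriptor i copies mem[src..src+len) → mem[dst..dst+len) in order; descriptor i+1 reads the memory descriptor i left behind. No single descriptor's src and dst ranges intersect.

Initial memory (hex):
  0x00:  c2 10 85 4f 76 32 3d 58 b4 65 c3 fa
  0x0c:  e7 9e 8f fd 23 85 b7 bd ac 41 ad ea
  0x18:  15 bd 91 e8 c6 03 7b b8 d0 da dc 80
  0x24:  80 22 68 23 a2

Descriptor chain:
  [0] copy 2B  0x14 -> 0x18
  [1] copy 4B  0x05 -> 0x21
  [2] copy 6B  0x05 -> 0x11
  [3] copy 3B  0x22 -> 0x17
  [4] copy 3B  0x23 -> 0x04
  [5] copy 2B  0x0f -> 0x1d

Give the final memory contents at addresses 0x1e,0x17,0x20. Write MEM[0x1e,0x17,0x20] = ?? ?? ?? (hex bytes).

MEM[0x1e,0x17,0x20] = 23 3d d0

D0: mem[0x18..0x19] <- [ac 41]
D1: mem[0x21..0x24] <- [32 3d 58 b4]
D2: mem[0x11..0x16] <- [32 3d 58 b4 65 c3]
D3: mem[0x17..0x19] <- [3d 58 b4]
D4: mem[0x04..0x06] <- [58 b4 22]
D5: mem[0x1d..0x1e] <- [fd 23]
query mem[0x1e]=0x23, mem[0x17]=0x3d, mem[0x20]=0xd0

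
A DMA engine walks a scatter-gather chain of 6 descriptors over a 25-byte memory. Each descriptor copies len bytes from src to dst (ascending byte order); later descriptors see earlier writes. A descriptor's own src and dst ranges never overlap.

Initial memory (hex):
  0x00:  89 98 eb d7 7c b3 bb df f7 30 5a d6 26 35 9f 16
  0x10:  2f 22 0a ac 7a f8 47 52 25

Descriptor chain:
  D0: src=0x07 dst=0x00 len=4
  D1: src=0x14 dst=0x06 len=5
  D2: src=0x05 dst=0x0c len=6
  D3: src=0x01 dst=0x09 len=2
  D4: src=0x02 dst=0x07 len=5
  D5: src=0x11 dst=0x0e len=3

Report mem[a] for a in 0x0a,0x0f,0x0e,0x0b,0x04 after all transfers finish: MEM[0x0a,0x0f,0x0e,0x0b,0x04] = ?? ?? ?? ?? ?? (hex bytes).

#0 dst[0x00+4] := {0xdf,0xf7,0x30,0x5a}
#1 dst[0x06+5] := {0x7a,0xf8,0x47,0x52,0x25}
#2 dst[0x0c+6] := {0xb3,0x7a,0xf8,0x47,0x52,0x25}
#3 dst[0x09+2] := {0xf7,0x30}
#4 dst[0x07+5] := {0x30,0x5a,0x7c,0xb3,0x7a}
#5 dst[0x0e+3] := {0x25,0x0a,0xac}
query mem[0x0a]=0xb3, mem[0x0f]=0x0a, mem[0x0e]=0x25, mem[0x0b]=0x7a, mem[0x04]=0x7c

MEM[0x0a,0x0f,0x0e,0x0b,0x04] = b3 0a 25 7a 7c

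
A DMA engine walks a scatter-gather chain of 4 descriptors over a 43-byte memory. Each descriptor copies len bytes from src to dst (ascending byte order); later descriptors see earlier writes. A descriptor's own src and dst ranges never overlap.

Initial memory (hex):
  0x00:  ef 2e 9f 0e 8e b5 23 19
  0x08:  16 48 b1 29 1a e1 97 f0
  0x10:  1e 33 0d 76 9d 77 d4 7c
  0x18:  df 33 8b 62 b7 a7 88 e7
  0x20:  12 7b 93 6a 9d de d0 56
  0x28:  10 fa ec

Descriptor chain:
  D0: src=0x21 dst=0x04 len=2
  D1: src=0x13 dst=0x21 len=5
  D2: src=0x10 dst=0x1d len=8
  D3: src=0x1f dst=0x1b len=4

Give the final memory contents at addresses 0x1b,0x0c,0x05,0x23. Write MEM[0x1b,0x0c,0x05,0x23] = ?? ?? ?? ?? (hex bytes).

#0 dst[0x04+2] := {0x7b,0x93}
#1 dst[0x21+5] := {0x76,0x9d,0x77,0xd4,0x7c}
#2 dst[0x1d+8] := {0x1e,0x33,0x0d,0x76,0x9d,0x77,0xd4,0x7c}
#3 dst[0x1b+4] := {0x0d,0x76,0x9d,0x77}
query mem[0x1b]=0x0d, mem[0x0c]=0x1a, mem[0x05]=0x93, mem[0x23]=0xd4

MEM[0x1b,0x0c,0x05,0x23] = 0d 1a 93 d4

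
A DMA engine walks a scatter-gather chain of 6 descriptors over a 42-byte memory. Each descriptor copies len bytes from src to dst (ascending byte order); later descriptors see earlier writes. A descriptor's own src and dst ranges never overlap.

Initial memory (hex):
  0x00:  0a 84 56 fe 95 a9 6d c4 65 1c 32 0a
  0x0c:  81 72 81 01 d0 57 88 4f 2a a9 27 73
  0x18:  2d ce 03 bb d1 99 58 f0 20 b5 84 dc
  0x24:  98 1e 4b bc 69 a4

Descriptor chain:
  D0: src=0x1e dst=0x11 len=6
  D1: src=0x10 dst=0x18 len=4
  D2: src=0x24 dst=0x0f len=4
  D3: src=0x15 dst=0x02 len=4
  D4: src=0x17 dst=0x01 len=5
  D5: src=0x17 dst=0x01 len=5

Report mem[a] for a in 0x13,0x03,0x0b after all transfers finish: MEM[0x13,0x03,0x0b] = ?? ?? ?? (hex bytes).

[0] 0x1e->0x11 len=6 : 58 f0 20 b5 84 dc
[1] 0x10->0x18 len=4 : d0 58 f0 20
[2] 0x24->0x0f len=4 : 98 1e 4b bc
[3] 0x15->0x02 len=4 : 84 dc 73 d0
[4] 0x17->0x01 len=5 : 73 d0 58 f0 20
[5] 0x17->0x01 len=5 : 73 d0 58 f0 20
query mem[0x13]=0x20, mem[0x03]=0x58, mem[0x0b]=0x0a

MEM[0x13,0x03,0x0b] = 20 58 0a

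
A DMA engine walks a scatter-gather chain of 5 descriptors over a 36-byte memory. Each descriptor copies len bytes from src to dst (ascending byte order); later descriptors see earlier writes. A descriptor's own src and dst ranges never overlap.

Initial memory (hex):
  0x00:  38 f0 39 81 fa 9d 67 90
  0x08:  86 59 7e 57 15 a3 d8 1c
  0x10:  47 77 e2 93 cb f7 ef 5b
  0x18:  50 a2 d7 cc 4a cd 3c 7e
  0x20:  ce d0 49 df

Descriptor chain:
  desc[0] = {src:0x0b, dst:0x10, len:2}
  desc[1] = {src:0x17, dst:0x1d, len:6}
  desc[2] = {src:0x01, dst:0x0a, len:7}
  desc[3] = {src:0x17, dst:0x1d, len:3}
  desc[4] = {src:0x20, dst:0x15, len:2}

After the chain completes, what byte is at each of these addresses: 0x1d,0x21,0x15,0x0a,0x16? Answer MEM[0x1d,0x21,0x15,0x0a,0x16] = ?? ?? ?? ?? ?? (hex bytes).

  after D0: wrote 2B at 0x10 = 5715
  after D1: wrote 6B at 0x1d = 5b50a2d7cc4a
  after D2: wrote 7B at 0x0a = f03981fa9d6790
  after D3: wrote 3B at 0x1d = 5b50a2
  after D4: wrote 2B at 0x15 = d7cc
query mem[0x1d]=0x5b, mem[0x21]=0xcc, mem[0x15]=0xd7, mem[0x0a]=0xf0, mem[0x16]=0xcc

MEM[0x1d,0x21,0x15,0x0a,0x16] = 5b cc d7 f0 cc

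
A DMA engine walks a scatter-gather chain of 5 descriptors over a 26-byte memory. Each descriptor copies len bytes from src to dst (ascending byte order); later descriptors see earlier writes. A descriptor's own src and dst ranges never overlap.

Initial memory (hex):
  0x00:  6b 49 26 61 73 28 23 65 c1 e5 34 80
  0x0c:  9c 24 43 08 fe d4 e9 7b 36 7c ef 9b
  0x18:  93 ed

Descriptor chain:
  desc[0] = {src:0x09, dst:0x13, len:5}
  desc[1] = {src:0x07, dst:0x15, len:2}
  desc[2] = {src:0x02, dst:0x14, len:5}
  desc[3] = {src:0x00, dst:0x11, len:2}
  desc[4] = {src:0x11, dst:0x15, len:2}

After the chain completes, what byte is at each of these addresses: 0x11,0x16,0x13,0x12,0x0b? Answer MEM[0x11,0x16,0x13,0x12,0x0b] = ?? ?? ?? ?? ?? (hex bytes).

MEM[0x11,0x16,0x13,0x12,0x0b] = 6b 49 e5 49 80

  after D0: wrote 5B at 0x13 = e534809c24
  after D1: wrote 2B at 0x15 = 65c1
  after D2: wrote 5B at 0x14 = 2661732823
  after D3: wrote 2B at 0x11 = 6b49
  after D4: wrote 2B at 0x15 = 6b49
query mem[0x11]=0x6b, mem[0x16]=0x49, mem[0x13]=0xe5, mem[0x12]=0x49, mem[0x0b]=0x80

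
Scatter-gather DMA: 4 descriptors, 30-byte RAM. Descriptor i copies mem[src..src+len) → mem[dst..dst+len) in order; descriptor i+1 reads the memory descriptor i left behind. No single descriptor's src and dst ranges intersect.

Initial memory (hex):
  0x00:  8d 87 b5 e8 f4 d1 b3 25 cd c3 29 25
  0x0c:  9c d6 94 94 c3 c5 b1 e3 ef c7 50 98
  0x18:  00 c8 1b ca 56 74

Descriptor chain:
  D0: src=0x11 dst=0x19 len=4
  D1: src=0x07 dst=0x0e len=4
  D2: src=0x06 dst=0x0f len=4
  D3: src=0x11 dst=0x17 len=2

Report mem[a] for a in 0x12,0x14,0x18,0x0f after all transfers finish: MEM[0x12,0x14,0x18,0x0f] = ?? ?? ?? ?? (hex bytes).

D0: mem[0x19..0x1c] <- [c5 b1 e3 ef]
D1: mem[0x0e..0x11] <- [25 cd c3 29]
D2: mem[0x0f..0x12] <- [b3 25 cd c3]
D3: mem[0x17..0x18] <- [cd c3]
query mem[0x12]=0xc3, mem[0x14]=0xef, mem[0x18]=0xc3, mem[0x0f]=0xb3

MEM[0x12,0x14,0x18,0x0f] = c3 ef c3 b3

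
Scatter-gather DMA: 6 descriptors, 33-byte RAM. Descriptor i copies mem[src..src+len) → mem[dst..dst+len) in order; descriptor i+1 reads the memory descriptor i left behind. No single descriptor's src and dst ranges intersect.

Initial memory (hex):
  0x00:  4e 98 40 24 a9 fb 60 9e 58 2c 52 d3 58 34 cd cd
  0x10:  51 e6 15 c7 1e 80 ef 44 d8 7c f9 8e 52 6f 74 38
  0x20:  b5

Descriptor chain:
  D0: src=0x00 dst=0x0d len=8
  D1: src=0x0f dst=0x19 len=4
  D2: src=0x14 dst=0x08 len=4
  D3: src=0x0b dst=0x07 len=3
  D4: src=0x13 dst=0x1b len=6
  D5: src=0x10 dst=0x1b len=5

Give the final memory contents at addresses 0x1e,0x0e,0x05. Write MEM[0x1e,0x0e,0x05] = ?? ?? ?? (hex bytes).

#0 dst[0x0d+8] := {0x4e,0x98,0x40,0x24,0xa9,0xfb,0x60,0x9e}
#1 dst[0x19+4] := {0x40,0x24,0xa9,0xfb}
#2 dst[0x08+4] := {0x9e,0x80,0xef,0x44}
#3 dst[0x07+3] := {0x44,0x58,0x4e}
#4 dst[0x1b+6] := {0x60,0x9e,0x80,0xef,0x44,0xd8}
#5 dst[0x1b+5] := {0x24,0xa9,0xfb,0x60,0x9e}
query mem[0x1e]=0x60, mem[0x0e]=0x98, mem[0x05]=0xfb

MEM[0x1e,0x0e,0x05] = 60 98 fb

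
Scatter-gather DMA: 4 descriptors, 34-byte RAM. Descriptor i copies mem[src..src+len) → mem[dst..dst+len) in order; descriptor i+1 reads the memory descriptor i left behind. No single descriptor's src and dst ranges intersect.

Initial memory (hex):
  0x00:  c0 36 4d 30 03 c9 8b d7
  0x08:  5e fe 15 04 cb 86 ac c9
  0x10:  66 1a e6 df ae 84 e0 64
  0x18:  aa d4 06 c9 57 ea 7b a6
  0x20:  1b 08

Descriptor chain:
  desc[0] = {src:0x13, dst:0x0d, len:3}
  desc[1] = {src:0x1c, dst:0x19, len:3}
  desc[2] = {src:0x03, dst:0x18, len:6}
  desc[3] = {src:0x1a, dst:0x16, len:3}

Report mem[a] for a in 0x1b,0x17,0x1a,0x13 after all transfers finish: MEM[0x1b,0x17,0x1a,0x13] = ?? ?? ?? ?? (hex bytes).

MEM[0x1b,0x17,0x1a,0x13] = 8b 8b c9 df

  after D0: wrote 3B at 0x0d = dfae84
  after D1: wrote 3B at 0x19 = 57ea7b
  after D2: wrote 6B at 0x18 = 3003c98bd75e
  after D3: wrote 3B at 0x16 = c98bd7
query mem[0x1b]=0x8b, mem[0x17]=0x8b, mem[0x1a]=0xc9, mem[0x13]=0xdf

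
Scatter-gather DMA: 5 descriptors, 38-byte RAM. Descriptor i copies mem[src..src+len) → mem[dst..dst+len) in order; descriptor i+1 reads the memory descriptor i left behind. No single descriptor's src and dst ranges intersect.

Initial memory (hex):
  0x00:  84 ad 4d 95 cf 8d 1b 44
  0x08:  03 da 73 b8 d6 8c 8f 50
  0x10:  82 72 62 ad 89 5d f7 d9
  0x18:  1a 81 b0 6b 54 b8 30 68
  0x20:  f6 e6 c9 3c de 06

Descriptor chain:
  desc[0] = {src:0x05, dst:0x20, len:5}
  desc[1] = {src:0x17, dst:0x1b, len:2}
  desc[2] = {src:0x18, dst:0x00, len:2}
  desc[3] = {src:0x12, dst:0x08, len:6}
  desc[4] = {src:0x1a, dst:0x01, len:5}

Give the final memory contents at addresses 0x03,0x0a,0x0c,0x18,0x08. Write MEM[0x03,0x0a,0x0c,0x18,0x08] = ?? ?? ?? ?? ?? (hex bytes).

MEM[0x03,0x0a,0x0c,0x18,0x08] = 1a 89 f7 1a 62

D0: mem[0x20..0x24] <- [8d 1b 44 03 da]
D1: mem[0x1b..0x1c] <- [d9 1a]
D2: mem[0x00..0x01] <- [1a 81]
D3: mem[0x08..0x0d] <- [62 ad 89 5d f7 d9]
D4: mem[0x01..0x05] <- [b0 d9 1a b8 30]
query mem[0x03]=0x1a, mem[0x0a]=0x89, mem[0x0c]=0xf7, mem[0x18]=0x1a, mem[0x08]=0x62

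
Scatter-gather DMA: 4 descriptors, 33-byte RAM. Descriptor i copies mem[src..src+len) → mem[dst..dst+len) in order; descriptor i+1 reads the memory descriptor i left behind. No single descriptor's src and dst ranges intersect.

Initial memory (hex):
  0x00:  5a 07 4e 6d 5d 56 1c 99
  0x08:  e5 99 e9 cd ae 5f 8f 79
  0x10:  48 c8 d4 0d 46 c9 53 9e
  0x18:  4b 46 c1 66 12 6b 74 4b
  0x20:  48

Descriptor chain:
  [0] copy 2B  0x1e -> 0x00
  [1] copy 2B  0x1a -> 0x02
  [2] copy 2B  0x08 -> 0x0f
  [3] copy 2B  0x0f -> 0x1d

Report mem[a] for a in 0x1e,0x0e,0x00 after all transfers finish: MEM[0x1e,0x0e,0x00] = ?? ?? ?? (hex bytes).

  after D0: wrote 2B at 0x00 = 744b
  after D1: wrote 2B at 0x02 = c166
  after D2: wrote 2B at 0x0f = e599
  after D3: wrote 2B at 0x1d = e599
query mem[0x1e]=0x99, mem[0x0e]=0x8f, mem[0x00]=0x74

MEM[0x1e,0x0e,0x00] = 99 8f 74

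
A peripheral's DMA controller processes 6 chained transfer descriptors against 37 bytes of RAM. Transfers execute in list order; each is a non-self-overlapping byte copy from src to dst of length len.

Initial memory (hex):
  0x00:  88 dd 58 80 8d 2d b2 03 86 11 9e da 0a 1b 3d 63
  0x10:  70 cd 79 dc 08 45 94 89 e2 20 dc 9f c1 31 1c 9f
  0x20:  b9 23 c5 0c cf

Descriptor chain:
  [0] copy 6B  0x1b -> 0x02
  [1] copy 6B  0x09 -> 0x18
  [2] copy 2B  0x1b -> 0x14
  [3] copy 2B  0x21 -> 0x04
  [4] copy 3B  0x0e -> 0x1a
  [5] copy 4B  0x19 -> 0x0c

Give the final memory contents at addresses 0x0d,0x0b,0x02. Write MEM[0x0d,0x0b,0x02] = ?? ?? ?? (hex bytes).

D0: mem[0x02..0x07] <- [9f c1 31 1c 9f b9]
D1: mem[0x18..0x1d] <- [11 9e da 0a 1b 3d]
D2: mem[0x14..0x15] <- [0a 1b]
D3: mem[0x04..0x05] <- [23 c5]
D4: mem[0x1a..0x1c] <- [3d 63 70]
D5: mem[0x0c..0x0f] <- [9e 3d 63 70]
query mem[0x0d]=0x3d, mem[0x0b]=0xda, mem[0x02]=0x9f

MEM[0x0d,0x0b,0x02] = 3d da 9f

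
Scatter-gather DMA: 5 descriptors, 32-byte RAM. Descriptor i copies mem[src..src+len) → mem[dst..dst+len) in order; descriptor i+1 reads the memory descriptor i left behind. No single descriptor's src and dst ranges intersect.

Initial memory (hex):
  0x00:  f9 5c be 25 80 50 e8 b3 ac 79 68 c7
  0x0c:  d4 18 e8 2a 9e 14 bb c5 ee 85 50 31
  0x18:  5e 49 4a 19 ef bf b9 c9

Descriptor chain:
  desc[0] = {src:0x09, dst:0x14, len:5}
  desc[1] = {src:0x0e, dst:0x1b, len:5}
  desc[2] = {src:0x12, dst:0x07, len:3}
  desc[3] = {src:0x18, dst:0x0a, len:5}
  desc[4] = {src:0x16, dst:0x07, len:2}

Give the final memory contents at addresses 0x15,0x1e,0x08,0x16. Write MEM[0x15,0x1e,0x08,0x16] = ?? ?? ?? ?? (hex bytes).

  after D0: wrote 5B at 0x14 = 7968c7d418
  after D1: wrote 5B at 0x1b = e82a9e14bb
  after D2: wrote 3B at 0x07 = bbc579
  after D3: wrote 5B at 0x0a = 18494ae82a
  after D4: wrote 2B at 0x07 = c7d4
query mem[0x15]=0x68, mem[0x1e]=0x14, mem[0x08]=0xd4, mem[0x16]=0xc7

MEM[0x15,0x1e,0x08,0x16] = 68 14 d4 c7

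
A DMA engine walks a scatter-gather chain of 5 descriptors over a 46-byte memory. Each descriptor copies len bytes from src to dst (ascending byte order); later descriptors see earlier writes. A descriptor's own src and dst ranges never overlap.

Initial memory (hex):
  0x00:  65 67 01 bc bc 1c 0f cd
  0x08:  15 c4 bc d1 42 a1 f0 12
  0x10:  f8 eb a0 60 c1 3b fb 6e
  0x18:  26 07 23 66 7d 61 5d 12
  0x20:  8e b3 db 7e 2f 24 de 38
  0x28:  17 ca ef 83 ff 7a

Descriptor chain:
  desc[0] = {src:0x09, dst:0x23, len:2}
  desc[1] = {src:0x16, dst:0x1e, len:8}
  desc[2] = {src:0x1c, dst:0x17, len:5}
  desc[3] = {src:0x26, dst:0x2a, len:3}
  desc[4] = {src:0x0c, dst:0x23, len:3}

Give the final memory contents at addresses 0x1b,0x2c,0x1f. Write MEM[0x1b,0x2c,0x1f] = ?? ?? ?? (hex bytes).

MEM[0x1b,0x2c,0x1f] = 26 17 6e

#0 dst[0x23+2] := {0xc4,0xbc}
#1 dst[0x1e+8] := {0xfb,0x6e,0x26,0x07,0x23,0x66,0x7d,0x61}
#2 dst[0x17+5] := {0x7d,0x61,0xfb,0x6e,0x26}
#3 dst[0x2a+3] := {0xde,0x38,0x17}
#4 dst[0x23+3] := {0x42,0xa1,0xf0}
query mem[0x1b]=0x26, mem[0x2c]=0x17, mem[0x1f]=0x6e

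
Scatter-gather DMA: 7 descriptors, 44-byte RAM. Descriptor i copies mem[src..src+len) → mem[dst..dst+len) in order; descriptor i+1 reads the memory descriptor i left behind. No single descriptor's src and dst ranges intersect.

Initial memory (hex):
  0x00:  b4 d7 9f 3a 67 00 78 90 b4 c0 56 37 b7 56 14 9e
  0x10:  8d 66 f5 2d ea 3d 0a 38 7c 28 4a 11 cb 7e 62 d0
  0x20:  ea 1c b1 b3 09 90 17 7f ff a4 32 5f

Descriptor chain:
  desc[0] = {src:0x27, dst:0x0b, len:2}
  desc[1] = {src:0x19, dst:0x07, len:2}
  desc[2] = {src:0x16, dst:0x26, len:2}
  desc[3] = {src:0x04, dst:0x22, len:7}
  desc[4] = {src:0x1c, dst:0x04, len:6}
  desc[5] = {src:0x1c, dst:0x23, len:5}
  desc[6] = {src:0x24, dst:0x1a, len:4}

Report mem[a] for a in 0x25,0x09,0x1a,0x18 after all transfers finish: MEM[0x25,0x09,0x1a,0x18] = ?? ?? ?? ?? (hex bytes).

  after D0: wrote 2B at 0x0b = 7fff
  after D1: wrote 2B at 0x07 = 284a
  after D2: wrote 2B at 0x26 = 0a38
  after D3: wrote 7B at 0x22 = 670078284ac056
  after D4: wrote 6B at 0x04 = cb7e62d0ea1c
  after D5: wrote 5B at 0x23 = cb7e62d0ea
  after D6: wrote 4B at 0x1a = 7e62d0ea
query mem[0x25]=0x62, mem[0x09]=0x1c, mem[0x1a]=0x7e, mem[0x18]=0x7c

MEM[0x25,0x09,0x1a,0x18] = 62 1c 7e 7c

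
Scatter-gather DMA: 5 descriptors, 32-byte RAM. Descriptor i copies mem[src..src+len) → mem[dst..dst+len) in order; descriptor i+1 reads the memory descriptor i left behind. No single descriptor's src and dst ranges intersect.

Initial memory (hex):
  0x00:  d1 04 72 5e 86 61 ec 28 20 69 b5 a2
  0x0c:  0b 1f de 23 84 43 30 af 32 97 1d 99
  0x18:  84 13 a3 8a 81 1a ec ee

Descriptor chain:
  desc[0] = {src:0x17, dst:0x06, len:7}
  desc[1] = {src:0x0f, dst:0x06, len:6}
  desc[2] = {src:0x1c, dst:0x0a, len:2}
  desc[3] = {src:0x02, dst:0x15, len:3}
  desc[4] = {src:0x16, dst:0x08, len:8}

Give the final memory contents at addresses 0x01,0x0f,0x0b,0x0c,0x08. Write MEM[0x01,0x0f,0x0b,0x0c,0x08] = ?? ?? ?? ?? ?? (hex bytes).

[0] 0x17->0x06 len=7 : 99 84 13 a3 8a 81 1a
[1] 0x0f->0x06 len=6 : 23 84 43 30 af 32
[2] 0x1c->0x0a len=2 : 81 1a
[3] 0x02->0x15 len=3 : 72 5e 86
[4] 0x16->0x08 len=8 : 5e 86 84 13 a3 8a 81 1a
query mem[0x01]=0x04, mem[0x0f]=0x1a, mem[0x0b]=0x13, mem[0x0c]=0xa3, mem[0x08]=0x5e

MEM[0x01,0x0f,0x0b,0x0c,0x08] = 04 1a 13 a3 5e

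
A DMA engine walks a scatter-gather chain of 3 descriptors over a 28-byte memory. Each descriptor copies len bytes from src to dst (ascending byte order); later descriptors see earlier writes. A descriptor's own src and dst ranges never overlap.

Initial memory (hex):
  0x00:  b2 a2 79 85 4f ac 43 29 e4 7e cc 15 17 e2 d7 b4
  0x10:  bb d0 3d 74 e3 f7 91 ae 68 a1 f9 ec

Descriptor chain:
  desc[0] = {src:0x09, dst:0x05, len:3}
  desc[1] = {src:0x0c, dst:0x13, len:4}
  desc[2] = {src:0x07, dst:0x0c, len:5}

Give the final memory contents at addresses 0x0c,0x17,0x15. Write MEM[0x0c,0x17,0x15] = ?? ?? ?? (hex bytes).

MEM[0x0c,0x17,0x15] = 15 ae d7

[0] 0x09->0x05 len=3 : 7e cc 15
[1] 0x0c->0x13 len=4 : 17 e2 d7 b4
[2] 0x07->0x0c len=5 : 15 e4 7e cc 15
query mem[0x0c]=0x15, mem[0x17]=0xae, mem[0x15]=0xd7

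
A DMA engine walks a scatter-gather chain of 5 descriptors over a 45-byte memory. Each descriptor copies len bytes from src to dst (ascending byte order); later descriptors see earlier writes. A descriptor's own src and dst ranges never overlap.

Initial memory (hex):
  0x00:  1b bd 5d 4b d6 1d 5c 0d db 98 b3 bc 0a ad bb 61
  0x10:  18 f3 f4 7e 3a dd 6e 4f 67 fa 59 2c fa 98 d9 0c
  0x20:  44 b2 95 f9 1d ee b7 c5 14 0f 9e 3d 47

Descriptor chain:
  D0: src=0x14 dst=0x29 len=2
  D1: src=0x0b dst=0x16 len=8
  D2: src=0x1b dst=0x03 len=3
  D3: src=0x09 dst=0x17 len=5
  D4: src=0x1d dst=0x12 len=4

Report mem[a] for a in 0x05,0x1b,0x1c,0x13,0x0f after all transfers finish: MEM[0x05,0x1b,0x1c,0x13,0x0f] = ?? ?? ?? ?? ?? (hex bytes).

  after D0: wrote 2B at 0x29 = 3add
  after D1: wrote 8B at 0x16 = bc0aadbb6118f3f4
  after D2: wrote 3B at 0x03 = 18f3f4
  after D3: wrote 5B at 0x17 = 98b3bc0aad
  after D4: wrote 4B at 0x12 = f4d90c44
query mem[0x05]=0xf4, mem[0x1b]=0xad, mem[0x1c]=0xf3, mem[0x13]=0xd9, mem[0x0f]=0x61

MEM[0x05,0x1b,0x1c,0x13,0x0f] = f4 ad f3 d9 61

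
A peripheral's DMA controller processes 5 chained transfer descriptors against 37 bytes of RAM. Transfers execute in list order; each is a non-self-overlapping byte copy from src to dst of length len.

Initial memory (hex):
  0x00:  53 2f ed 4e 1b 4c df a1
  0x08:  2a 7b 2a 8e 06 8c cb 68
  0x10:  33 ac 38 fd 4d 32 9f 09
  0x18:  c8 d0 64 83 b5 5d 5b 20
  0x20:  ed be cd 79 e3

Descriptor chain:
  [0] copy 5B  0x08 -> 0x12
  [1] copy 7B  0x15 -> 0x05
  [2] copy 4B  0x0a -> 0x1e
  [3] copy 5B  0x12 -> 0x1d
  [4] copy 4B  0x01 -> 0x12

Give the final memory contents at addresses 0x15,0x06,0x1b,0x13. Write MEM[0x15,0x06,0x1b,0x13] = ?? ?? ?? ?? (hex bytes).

MEM[0x15,0x06,0x1b,0x13] = 1b 06 83 ed

[0] 0x08->0x12 len=5 : 2a 7b 2a 8e 06
[1] 0x15->0x05 len=7 : 8e 06 09 c8 d0 64 83
[2] 0x0a->0x1e len=4 : 64 83 06 8c
[3] 0x12->0x1d len=5 : 2a 7b 2a 8e 06
[4] 0x01->0x12 len=4 : 2f ed 4e 1b
query mem[0x15]=0x1b, mem[0x06]=0x06, mem[0x1b]=0x83, mem[0x13]=0xed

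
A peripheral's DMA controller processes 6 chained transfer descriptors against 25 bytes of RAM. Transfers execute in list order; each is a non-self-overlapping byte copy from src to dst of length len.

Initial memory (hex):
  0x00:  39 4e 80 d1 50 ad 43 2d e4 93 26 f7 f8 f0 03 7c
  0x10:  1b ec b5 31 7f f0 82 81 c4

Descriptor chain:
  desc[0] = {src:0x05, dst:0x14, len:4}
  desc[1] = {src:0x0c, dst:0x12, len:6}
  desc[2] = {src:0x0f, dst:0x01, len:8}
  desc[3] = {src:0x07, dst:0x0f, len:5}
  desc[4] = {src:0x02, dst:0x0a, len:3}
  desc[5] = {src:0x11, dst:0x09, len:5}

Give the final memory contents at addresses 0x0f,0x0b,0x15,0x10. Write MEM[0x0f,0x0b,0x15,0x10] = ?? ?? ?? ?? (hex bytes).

D0: mem[0x14..0x17] <- [ad 43 2d e4]
D1: mem[0x12..0x17] <- [f8 f0 03 7c 1b ec]
D2: mem[0x01..0x08] <- [7c 1b ec f8 f0 03 7c 1b]
D3: mem[0x0f..0x13] <- [7c 1b 93 26 f7]
D4: mem[0x0a..0x0c] <- [1b ec f8]
D5: mem[0x09..0x0d] <- [93 26 f7 03 7c]
query mem[0x0f]=0x7c, mem[0x0b]=0xf7, mem[0x15]=0x7c, mem[0x10]=0x1b

MEM[0x0f,0x0b,0x15,0x10] = 7c f7 7c 1b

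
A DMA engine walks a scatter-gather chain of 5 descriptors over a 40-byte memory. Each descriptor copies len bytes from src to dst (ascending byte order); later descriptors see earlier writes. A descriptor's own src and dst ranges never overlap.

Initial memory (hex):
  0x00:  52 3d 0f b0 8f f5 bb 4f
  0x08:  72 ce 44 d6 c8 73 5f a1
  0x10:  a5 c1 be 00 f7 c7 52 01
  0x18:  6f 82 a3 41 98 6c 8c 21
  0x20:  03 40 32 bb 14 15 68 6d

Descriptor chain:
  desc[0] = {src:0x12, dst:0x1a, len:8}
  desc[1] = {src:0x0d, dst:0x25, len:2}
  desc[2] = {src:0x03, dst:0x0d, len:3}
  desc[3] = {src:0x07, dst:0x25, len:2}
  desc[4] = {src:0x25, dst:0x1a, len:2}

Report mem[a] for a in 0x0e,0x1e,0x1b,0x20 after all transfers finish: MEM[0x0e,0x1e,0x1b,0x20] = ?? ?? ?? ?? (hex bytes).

#0 dst[0x1a+8] := {0xbe,0x00,0xf7,0xc7,0x52,0x01,0x6f,0x82}
#1 dst[0x25+2] := {0x73,0x5f}
#2 dst[0x0d+3] := {0xb0,0x8f,0xf5}
#3 dst[0x25+2] := {0x4f,0x72}
#4 dst[0x1a+2] := {0x4f,0x72}
query mem[0x0e]=0x8f, mem[0x1e]=0x52, mem[0x1b]=0x72, mem[0x20]=0x6f

MEM[0x0e,0x1e,0x1b,0x20] = 8f 52 72 6f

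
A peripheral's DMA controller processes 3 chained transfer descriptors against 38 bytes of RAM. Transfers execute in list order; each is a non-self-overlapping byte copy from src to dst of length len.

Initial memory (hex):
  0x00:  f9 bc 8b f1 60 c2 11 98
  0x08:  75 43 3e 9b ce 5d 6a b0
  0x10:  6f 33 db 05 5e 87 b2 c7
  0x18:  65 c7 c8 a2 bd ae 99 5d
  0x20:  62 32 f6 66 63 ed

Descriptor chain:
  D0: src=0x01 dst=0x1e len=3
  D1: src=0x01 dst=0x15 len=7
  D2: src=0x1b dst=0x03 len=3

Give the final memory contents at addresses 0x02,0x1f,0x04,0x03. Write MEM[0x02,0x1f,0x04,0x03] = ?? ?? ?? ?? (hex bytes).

#0 dst[0x1e+3] := {0xbc,0x8b,0xf1}
#1 dst[0x15+7] := {0xbc,0x8b,0xf1,0x60,0xc2,0x11,0x98}
#2 dst[0x03+3] := {0x98,0xbd,0xae}
query mem[0x02]=0x8b, mem[0x1f]=0x8b, mem[0x04]=0xbd, mem[0x03]=0x98

MEM[0x02,0x1f,0x04,0x03] = 8b 8b bd 98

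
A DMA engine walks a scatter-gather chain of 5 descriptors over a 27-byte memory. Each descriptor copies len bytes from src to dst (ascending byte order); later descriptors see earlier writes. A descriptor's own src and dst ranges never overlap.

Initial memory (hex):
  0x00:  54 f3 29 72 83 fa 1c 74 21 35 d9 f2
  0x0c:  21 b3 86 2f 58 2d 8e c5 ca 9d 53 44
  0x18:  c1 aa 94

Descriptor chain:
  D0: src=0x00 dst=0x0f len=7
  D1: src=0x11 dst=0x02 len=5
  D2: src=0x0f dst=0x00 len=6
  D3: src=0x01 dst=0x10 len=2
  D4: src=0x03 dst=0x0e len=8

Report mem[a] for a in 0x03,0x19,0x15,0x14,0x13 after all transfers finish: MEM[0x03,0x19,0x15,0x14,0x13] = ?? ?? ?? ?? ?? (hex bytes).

  after D0: wrote 7B at 0x0f = 54f3297283fa1c
  after D1: wrote 5B at 0x02 = 297283fa1c
  after D2: wrote 6B at 0x00 = 54f3297283fa
  after D3: wrote 2B at 0x10 = f329
  after D4: wrote 8B at 0x0e = 7283fa1c742135d9
query mem[0x03]=0x72, mem[0x19]=0xaa, mem[0x15]=0xd9, mem[0x14]=0x35, mem[0x13]=0x21

MEM[0x03,0x19,0x15,0x14,0x13] = 72 aa d9 35 21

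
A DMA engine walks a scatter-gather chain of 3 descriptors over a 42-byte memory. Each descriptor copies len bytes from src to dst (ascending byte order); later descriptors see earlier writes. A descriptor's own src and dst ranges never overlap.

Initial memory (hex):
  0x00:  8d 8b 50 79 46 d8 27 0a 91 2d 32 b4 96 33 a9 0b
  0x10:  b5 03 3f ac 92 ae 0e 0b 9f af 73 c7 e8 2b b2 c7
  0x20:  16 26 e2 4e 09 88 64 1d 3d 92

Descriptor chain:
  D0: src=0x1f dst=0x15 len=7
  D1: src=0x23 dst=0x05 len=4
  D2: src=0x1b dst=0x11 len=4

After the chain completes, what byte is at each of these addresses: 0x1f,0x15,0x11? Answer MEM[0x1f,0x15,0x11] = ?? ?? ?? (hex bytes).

  after D0: wrote 7B at 0x15 = c71626e24e0988
  after D1: wrote 4B at 0x05 = 4e098864
  after D2: wrote 4B at 0x11 = 88e82bb2
query mem[0x1f]=0xc7, mem[0x15]=0xc7, mem[0x11]=0x88

MEM[0x1f,0x15,0x11] = c7 c7 88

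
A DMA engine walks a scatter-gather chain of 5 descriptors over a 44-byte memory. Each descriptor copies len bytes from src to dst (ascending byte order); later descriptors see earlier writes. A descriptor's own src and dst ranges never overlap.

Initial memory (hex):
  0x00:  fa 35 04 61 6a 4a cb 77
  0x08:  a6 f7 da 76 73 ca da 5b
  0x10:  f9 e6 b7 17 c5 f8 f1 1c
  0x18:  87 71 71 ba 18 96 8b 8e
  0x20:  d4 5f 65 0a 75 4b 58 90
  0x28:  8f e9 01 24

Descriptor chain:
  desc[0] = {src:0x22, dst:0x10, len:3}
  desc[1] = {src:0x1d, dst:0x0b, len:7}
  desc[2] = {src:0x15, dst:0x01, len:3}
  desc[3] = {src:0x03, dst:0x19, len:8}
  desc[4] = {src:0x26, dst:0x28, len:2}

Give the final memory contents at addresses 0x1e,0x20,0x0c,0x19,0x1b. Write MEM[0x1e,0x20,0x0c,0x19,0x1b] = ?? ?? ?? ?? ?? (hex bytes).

MEM[0x1e,0x20,0x0c,0x19,0x1b] = a6 da 8b 1c 4a

#0 dst[0x10+3] := {0x65,0x0a,0x75}
#1 dst[0x0b+7] := {0x96,0x8b,0x8e,0xd4,0x5f,0x65,0x0a}
#2 dst[0x01+3] := {0xf8,0xf1,0x1c}
#3 dst[0x19+8] := {0x1c,0x6a,0x4a,0xcb,0x77,0xa6,0xf7,0xda}
#4 dst[0x28+2] := {0x58,0x90}
query mem[0x1e]=0xa6, mem[0x20]=0xda, mem[0x0c]=0x8b, mem[0x19]=0x1c, mem[0x1b]=0x4a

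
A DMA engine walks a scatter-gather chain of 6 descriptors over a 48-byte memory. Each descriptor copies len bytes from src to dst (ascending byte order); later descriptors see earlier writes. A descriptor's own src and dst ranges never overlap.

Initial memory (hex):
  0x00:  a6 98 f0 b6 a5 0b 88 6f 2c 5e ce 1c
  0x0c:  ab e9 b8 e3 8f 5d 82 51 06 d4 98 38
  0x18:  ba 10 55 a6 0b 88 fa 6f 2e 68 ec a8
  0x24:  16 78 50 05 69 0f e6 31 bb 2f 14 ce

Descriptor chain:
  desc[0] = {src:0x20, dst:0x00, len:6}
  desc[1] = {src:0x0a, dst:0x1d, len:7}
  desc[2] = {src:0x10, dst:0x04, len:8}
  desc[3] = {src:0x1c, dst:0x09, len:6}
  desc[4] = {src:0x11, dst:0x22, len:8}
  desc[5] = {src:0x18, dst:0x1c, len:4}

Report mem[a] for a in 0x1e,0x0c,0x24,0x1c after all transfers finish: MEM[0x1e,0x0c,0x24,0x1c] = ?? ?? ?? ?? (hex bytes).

[0] 0x20->0x00 len=6 : 2e 68 ec a8 16 78
[1] 0x0a->0x1d len=7 : ce 1c ab e9 b8 e3 8f
[2] 0x10->0x04 len=8 : 8f 5d 82 51 06 d4 98 38
[3] 0x1c->0x09 len=6 : 0b ce 1c ab e9 b8
[4] 0x11->0x22 len=8 : 5d 82 51 06 d4 98 38 ba
[5] 0x18->0x1c len=4 : ba 10 55 a6
query mem[0x1e]=0x55, mem[0x0c]=0xab, mem[0x24]=0x51, mem[0x1c]=0xba

MEM[0x1e,0x0c,0x24,0x1c] = 55 ab 51 ba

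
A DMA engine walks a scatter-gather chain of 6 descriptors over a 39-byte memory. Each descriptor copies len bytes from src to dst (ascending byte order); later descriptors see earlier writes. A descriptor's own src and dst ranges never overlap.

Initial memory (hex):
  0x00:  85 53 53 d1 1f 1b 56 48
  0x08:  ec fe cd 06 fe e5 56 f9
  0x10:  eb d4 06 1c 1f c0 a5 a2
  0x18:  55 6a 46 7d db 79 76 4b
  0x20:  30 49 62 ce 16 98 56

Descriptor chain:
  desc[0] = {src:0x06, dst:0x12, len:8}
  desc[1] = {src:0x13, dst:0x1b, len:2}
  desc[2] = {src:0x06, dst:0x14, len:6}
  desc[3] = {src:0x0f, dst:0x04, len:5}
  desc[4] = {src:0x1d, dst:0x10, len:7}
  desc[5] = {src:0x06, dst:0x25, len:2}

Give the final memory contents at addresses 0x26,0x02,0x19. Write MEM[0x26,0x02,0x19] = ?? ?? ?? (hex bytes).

MEM[0x26,0x02,0x19] = 56 53 06

[0] 0x06->0x12 len=8 : 56 48 ec fe cd 06 fe e5
[1] 0x13->0x1b len=2 : 48 ec
[2] 0x06->0x14 len=6 : 56 48 ec fe cd 06
[3] 0x0f->0x04 len=5 : f9 eb d4 56 48
[4] 0x1d->0x10 len=7 : 79 76 4b 30 49 62 ce
[5] 0x06->0x25 len=2 : d4 56
query mem[0x26]=0x56, mem[0x02]=0x53, mem[0x19]=0x06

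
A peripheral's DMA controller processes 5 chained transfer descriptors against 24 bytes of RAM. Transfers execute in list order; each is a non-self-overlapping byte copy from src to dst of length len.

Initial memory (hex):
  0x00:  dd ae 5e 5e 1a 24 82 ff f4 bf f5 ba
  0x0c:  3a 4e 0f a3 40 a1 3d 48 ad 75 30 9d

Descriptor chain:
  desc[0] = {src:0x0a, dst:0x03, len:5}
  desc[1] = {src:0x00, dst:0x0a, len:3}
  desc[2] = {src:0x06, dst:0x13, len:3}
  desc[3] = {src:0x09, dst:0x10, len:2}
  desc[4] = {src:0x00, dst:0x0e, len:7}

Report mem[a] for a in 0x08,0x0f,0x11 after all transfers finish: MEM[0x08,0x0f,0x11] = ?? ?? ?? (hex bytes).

  after D0: wrote 5B at 0x03 = f5ba3a4e0f
  after D1: wrote 3B at 0x0a = ddae5e
  after D2: wrote 3B at 0x13 = 4e0ff4
  after D3: wrote 2B at 0x10 = bfdd
  after D4: wrote 7B at 0x0e = ddae5ef5ba3a4e
query mem[0x08]=0xf4, mem[0x0f]=0xae, mem[0x11]=0xf5

MEM[0x08,0x0f,0x11] = f4 ae f5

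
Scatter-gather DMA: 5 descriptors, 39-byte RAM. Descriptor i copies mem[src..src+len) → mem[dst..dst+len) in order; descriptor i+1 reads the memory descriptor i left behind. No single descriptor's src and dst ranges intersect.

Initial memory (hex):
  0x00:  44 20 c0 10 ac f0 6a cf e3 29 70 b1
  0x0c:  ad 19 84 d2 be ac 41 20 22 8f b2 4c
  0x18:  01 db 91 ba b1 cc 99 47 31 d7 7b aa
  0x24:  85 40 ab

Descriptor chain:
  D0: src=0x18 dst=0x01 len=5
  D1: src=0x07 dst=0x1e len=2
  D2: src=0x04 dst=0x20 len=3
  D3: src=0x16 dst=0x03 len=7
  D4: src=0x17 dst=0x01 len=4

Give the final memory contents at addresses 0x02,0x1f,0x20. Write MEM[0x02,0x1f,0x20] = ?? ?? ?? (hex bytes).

  after D0: wrote 5B at 0x01 = 01db91bab1
  after D1: wrote 2B at 0x1e = cfe3
  after D2: wrote 3B at 0x20 = bab16a
  after D3: wrote 7B at 0x03 = b24c01db91bab1
  after D4: wrote 4B at 0x01 = 4c01db91
query mem[0x02]=0x01, mem[0x1f]=0xe3, mem[0x20]=0xba

MEM[0x02,0x1f,0x20] = 01 e3 ba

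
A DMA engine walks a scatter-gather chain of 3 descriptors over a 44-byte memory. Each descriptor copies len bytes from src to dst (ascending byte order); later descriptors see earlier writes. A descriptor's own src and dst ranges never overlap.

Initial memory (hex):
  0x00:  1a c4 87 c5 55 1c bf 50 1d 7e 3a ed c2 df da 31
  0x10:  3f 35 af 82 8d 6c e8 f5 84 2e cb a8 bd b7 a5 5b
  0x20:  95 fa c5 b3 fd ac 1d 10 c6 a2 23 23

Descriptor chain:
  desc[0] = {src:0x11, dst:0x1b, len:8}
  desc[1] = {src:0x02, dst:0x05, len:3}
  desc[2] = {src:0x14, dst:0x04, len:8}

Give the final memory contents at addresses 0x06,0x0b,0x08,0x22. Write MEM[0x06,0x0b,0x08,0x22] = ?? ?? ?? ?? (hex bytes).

MEM[0x06,0x0b,0x08,0x22] = e8 35 84 84

#0 dst[0x1b+8] := {0x35,0xaf,0x82,0x8d,0x6c,0xe8,0xf5,0x84}
#1 dst[0x05+3] := {0x87,0xc5,0x55}
#2 dst[0x04+8] := {0x8d,0x6c,0xe8,0xf5,0x84,0x2e,0xcb,0x35}
query mem[0x06]=0xe8, mem[0x0b]=0x35, mem[0x08]=0x84, mem[0x22]=0x84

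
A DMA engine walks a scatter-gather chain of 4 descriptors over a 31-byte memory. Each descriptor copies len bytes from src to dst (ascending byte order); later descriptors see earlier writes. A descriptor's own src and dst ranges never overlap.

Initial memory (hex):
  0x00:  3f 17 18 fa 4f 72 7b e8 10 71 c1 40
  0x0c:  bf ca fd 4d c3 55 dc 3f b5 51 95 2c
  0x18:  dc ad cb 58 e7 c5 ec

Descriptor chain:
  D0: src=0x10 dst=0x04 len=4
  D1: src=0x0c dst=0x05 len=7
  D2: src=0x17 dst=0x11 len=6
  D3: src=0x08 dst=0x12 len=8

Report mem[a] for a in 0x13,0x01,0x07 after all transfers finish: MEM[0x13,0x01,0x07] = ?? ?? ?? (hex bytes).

MEM[0x13,0x01,0x07] = c3 17 fd

  after D0: wrote 4B at 0x04 = c355dc3f
  after D1: wrote 7B at 0x05 = bfcafd4dc355dc
  after D2: wrote 6B at 0x11 = 2cdcadcb58e7
  after D3: wrote 8B at 0x12 = 4dc355dcbfcafd4d
query mem[0x13]=0xc3, mem[0x01]=0x17, mem[0x07]=0xfd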